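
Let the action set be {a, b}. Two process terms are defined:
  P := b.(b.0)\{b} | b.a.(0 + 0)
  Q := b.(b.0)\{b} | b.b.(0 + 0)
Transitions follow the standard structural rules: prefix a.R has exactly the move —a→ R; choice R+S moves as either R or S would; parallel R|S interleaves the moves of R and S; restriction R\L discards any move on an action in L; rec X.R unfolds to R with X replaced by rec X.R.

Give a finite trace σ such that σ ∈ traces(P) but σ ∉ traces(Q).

ba

Reachable graph of P (6 states):
  m0 = b.(b.0)\{b} | b.a.(0 + 0) :: —b→ m1, —b→ m2
  m1 = (b.0)\{b} | b.a.(0 + 0) :: —b→ m3
  m2 = b.(b.0)\{b} | a.(0 + 0) :: —a→ m4, —b→ m3
  m3 = (b.0)\{b} | a.(0 + 0) :: —a→ m5
  m4 = b.(b.0)\{b} | (0 + 0) :: —b→ m5
  m5 = (b.0)\{b} | (0 + 0) :: ∅
Reachable graph of Q (6 states):
  n0 = b.(b.0)\{b} | b.b.(0 + 0) :: —b→ n1, —b→ n2
  n1 = (b.0)\{b} | b.b.(0 + 0) :: —b→ n3
  n2 = b.(b.0)\{b} | b.(0 + 0) :: —b→ n3, —b→ n4
  n3 = (b.0)\{b} | b.(0 + 0) :: —b→ n5
  n4 = b.(b.0)\{b} | (0 + 0) :: —b→ n5
  n5 = (b.0)\{b} | (0 + 0) :: ∅
Run σ = ⟨ba⟩ on P: start {m0}
  [1] b ⇒ {m1, m2}
  [2] a ⇒ {m4}
  P completes σ.
Run σ = ⟨ba⟩ on Q: start {n0}
  [1] b ⇒ {n1, n2}
  [2] a ⇒ ∅ (Q stuck)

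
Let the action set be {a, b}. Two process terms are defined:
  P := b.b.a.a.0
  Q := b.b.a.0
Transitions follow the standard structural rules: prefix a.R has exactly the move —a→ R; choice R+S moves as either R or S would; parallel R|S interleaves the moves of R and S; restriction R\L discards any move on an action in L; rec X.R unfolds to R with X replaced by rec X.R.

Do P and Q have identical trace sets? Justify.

Reachable graph of P (5 states):
  u0 = b.b.a.a.0 | -b-> u1
  u1 = b.a.a.0 | -b-> u2
  u2 = a.a.0 | -a-> u3
  u3 = a.0 | -a-> u4
  u4 = 0 | deadlocked
Reachable graph of Q (4 states):
  v0 = b.b.a.0 | -b-> v1
  v1 = b.a.0 | -b-> v2
  v2 = a.0 | -a-> v3
  v3 = 0 | deadlocked
Executing bbaa from P (initial set {u0}):
  step 1 (b): {u1}
  step 2 (b): {u2}
  step 3 (a): {u3}
  step 4 (a): {u4}
  — P admits the full trace.
Executing bbaa from Q (initial set {v0}):
  step 1 (b): {v1}
  step 2 (b): {v2}
  step 3 (a): {v3}
  step 4 (a): no successor for Q

NO — witness ⟨bbaa⟩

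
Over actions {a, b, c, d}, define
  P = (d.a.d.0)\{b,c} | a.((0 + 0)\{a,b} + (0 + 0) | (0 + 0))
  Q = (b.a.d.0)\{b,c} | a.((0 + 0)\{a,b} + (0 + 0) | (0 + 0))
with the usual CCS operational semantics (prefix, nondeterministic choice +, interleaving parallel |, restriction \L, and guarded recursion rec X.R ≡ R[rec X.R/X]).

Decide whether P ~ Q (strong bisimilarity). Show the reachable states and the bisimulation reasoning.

P's transition system — 8 states:
  m0 = (d.a.d.0)\{b,c} | a.((0 + 0)\{a,b} + (0 + 0) | (0 + 0)) | ··a··> m1, ··d··> m2
  m1 = (d.a.d.0)\{b,c} | ((0 + 0)\{a,b} + (0 + 0) | (0 + 0)) | ··d··> m3
  m2 = (a.d.0)\{b,c} | a.((0 + 0)\{a,b} + (0 + 0) | (0 + 0)) | ··a··> m3, ··a··> m4
  m3 = (a.d.0)\{b,c} | ((0 + 0)\{a,b} + (0 + 0) | (0 + 0)) | ··a··> m5
  m4 = (d.0)\{b,c} | a.((0 + 0)\{a,b} + (0 + 0) | (0 + 0)) | ··a··> m5, ··d··> m6
  m5 = (d.0)\{b,c} | ((0 + 0)\{a,b} + (0 + 0) | (0 + 0)) | ··d··> m7
  m6 = 0\{b,c} | a.((0 + 0)\{a,b} + (0 + 0) | (0 + 0)) | ··a··> m7
  m7 = 0\{b,c} | ((0 + 0)\{a,b} + (0 + 0) | (0 + 0)) | (no moves)
Q's transition system — 2 states:
  n0 = (b.a.d.0)\{b,c} | a.((0 + 0)\{a,b} + (0 + 0) | (0 + 0)) | ··a··> n1
  n1 = (b.a.d.0)\{b,c} | ((0 + 0)\{a,b} + (0 + 0) | (0 + 0)) | (no moves)
Partition-refinement fixed point:
  B0 = {m0}
  B1 = {m1}
  B2 = {m3}
  B3 = {m5}
  B4 = {m7, n1}
  B5 = {m2}
  B6 = {m4}
  B7 = {m6, n0}
m0 ∈ B0, n0 ∈ B7 → different blocks

not bisimilar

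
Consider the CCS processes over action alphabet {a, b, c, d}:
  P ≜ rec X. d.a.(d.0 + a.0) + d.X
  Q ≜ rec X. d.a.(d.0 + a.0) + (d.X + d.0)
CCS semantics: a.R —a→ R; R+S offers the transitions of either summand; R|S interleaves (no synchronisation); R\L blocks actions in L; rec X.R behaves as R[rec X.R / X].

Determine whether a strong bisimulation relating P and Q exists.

NO

P's transition system — 4 states:
  p0 = rec X. d.a.(d.0 + a.0) + d.X has moves —d→ p0, —d→ p1
  p1 = a.(d.0 + a.0) has moves —a→ p2
  p2 = d.0 + a.0 has moves —a→ p3, —d→ p3
  p3 = 0 has moves deadlocked
Q's transition system — 4 states:
  q0 = rec X. d.a.(d.0 + a.0) + (d.X + d.0) has moves —d→ q0, —d→ q1, —d→ q2
  q1 = 0 has moves deadlocked
  q2 = a.(d.0 + a.0) has moves —a→ q3
  q3 = d.0 + a.0 has moves —a→ q1, —d→ q1
Coarsest stable partition (strong bisimilarity classes):
  B0 = {p0}
  B1 = {p1, q2}
  B2 = {p2, q3}
  B3 = {p3, q1}
  B4 = {q0}
p0 ∈ B0, q0 ∈ B4 → different blocks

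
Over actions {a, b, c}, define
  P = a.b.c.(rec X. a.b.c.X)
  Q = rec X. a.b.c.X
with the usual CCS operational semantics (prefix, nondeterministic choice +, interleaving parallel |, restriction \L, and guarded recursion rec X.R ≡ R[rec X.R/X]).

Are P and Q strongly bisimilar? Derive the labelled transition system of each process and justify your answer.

Reachable graph of P (4 states):
  u0 = a.b.c.(rec X. a.b.c.X) :: ··a··> u1
  u1 = b.c.(rec X. a.b.c.X) :: ··b··> u2
  u2 = c.(rec X. a.b.c.X) :: ··c··> u3
  u3 = rec X. a.b.c.X :: ··a··> u1
Reachable graph of Q (3 states):
  v0 = rec X. a.b.c.X :: ··a··> v1
  v1 = b.c.(rec X. a.b.c.X) :: ··b··> v2
  v2 = c.(rec X. a.b.c.X) :: ··c··> v0
Bisimilarity quotient blocks:
  B0 = {u0, u3, v0}
  B1 = {u1, v1}
  B2 = {u2, v2}
u0 ∈ B0, v0 ∈ B0 → same block

bisimilar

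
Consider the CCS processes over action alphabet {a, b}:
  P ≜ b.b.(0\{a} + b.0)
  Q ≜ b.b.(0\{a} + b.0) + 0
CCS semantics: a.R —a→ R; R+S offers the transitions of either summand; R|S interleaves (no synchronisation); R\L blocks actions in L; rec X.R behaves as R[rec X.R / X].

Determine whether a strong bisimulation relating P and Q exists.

YES

P's transition system — 4 states:
  u0 = b.b.(0\{a} + b.0) has moves —b→ u1
  u1 = b.(0\{a} + b.0) has moves —b→ u2
  u2 = 0\{a} + b.0 has moves —b→ u3
  u3 = 0 has moves (no moves)
Q's transition system — 4 states:
  v0 = b.b.(0\{a} + b.0) + 0 has moves —b→ v1
  v1 = b.(0\{a} + b.0) has moves —b→ v2
  v2 = 0\{a} + b.0 has moves —b→ v3
  v3 = 0 has moves (no moves)
Coarsest stable partition (strong bisimilarity classes):
  B0 = {u0, v0}
  B1 = {u1, v1}
  B2 = {u2, v2}
  B3 = {u3, v3}
u0 ∈ B0, v0 ∈ B0 → same block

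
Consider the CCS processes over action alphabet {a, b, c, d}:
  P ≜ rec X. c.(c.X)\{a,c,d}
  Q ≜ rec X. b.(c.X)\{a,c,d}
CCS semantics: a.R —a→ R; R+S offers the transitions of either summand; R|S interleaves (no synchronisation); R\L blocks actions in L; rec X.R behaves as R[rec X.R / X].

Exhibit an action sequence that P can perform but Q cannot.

Reachable graph of P (2 states):
  u0 = rec X. c.(c.X)\{a,c,d} :: —c→ u1
  u1 = (c.(rec X. c.(c.X)\{a,c,d}))\{a,c,d} :: stopped
Reachable graph of Q (2 states):
  v0 = rec X. b.(c.X)\{a,c,d} :: —b→ v1
  v1 = (c.(rec X. b.(c.X)\{a,c,d}))\{a,c,d} :: stopped
Executing c from P (initial set {u0}):
  [1] c ⇒ {u1}
  P completes σ.
Executing c from Q (initial set {v0}):
  [1] c ⇒ no successor for Q

c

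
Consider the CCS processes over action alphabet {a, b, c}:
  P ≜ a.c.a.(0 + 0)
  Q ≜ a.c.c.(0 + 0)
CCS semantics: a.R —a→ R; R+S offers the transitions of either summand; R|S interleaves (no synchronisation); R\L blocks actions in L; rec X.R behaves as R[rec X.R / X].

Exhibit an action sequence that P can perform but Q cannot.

LTS(P): 4 reachable states
  p0 = a.c.a.(0 + 0) :: ··a··> p1
  p1 = c.a.(0 + 0) :: ··c··> p2
  p2 = a.(0 + 0) :: ··a··> p3
  p3 = 0 + 0 :: (no moves)
LTS(Q): 4 reachable states
  q0 = a.c.c.(0 + 0) :: ··a··> q1
  q1 = c.c.(0 + 0) :: ··c··> q2
  q2 = c.(0 + 0) :: ··c··> q3
  q3 = 0 + 0 :: (no moves)
Trace ⟨aca⟩ through P, begin at {p0}:
  step 1 (a): {p1}
  step 2 (c): {p2}
  step 3 (a): {p3}
  ✓ P
Trace ⟨aca⟩ through Q, begin at {q0}:
  step 1 (a): {q1}
  step 2 (c): {q2}
  step 3 (a): ∅ (Q stuck)

aca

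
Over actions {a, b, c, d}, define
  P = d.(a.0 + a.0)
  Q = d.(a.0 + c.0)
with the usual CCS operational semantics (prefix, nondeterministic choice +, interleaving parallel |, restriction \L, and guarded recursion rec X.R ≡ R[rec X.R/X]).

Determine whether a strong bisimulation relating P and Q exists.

not bisimilar

LTS(P): 3 reachable states
  p0 = d.(a.0 + a.0) → =d=> p1
  p1 = a.0 + a.0 → =a=> p2
  p2 = 0 → (no moves)
LTS(Q): 3 reachable states
  q0 = d.(a.0 + c.0) → =d=> q1
  q1 = a.0 + c.0 → =a=> q2, =c=> q2
  q2 = 0 → (no moves)
Bisimilarity quotient blocks:
  B0 = {p0}
  B1 = {p1}
  B2 = {p2, q2}
  B3 = {q0}
  B4 = {q1}
p0 ∈ B0, q0 ∈ B3 → different blocks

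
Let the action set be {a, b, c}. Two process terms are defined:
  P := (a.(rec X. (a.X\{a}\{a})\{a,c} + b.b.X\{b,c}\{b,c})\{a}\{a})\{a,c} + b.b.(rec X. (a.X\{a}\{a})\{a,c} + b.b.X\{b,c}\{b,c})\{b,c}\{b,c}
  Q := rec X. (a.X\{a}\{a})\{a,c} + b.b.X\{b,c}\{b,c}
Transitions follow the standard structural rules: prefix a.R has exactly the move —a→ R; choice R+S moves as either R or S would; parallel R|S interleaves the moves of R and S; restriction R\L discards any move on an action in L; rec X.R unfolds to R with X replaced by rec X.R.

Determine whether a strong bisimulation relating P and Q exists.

bisimilar

P's transition system — 3 states:
  p0 = (a.(rec X. (a.X\{a}\{a})\{a,c} + b.b.X\{b,c}\{b,c})\{a}\{a})\{a,c} + b.b.(rec X. (a.X\{a}\{a})\{a,c} + b.b.X\{b,c}\{b,c})\{b,c}\{b,c} ⊢ --b--▸ p1
  p1 = b.(rec X. (a.X\{a}\{a})\{a,c} + b.b.X\{b,c}\{b,c})\{b,c}\{b,c} ⊢ --b--▸ p2
  p2 = (rec X. (a.X\{a}\{a})\{a,c} + b.b.X\{b,c}\{b,c})\{b,c}\{b,c} ⊢ ∅
Q's transition system — 3 states:
  q0 = rec X. (a.X\{a}\{a})\{a,c} + b.b.X\{b,c}\{b,c} ⊢ --b--▸ q1
  q1 = b.(rec X. (a.X\{a}\{a})\{a,c} + b.b.X\{b,c}\{b,c})\{b,c}\{b,c} ⊢ --b--▸ q2
  q2 = (rec X. (a.X\{a}\{a})\{a,c} + b.b.X\{b,c}\{b,c})\{b,c}\{b,c} ⊢ ∅
Bisimilarity quotient blocks:
  B0 = {p0, q0}
  B1 = {p1, q1}
  B2 = {p2, q2}
p0 ∈ B0, q0 ∈ B0 → same block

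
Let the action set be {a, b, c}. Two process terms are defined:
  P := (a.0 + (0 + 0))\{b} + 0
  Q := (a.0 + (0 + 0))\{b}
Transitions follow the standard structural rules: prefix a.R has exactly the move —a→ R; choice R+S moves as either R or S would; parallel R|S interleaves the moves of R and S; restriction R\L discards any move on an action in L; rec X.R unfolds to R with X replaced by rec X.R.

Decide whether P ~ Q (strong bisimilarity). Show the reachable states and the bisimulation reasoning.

LTS(P): 2 reachable states
  u0 = (a.0 + (0 + 0))\{b} + 0 ⊢ —a→ u1
  u1 = 0\{b} ⊢ ∅
LTS(Q): 2 reachable states
  v0 = (a.0 + (0 + 0))\{b} ⊢ —a→ v1
  v1 = 0\{b} ⊢ ∅
Bisimilarity quotient blocks:
  B0 = {u0, v0}
  B1 = {u1, v1}
u0 ∈ B0, v0 ∈ B0 → same block

YES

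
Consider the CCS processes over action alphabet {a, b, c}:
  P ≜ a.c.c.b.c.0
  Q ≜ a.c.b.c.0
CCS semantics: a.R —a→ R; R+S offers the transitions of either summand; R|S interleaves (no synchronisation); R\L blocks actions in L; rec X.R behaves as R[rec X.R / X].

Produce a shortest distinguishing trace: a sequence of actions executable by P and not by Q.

Reachable graph of P (6 states):
  m0 = a.c.c.b.c.0 | ··a··> m1
  m1 = c.c.b.c.0 | ··c··> m2
  m2 = c.b.c.0 | ··c··> m3
  m3 = b.c.0 | ··b··> m4
  m4 = c.0 | ··c··> m5
  m5 = 0 | ·
Reachable graph of Q (5 states):
  n0 = a.c.b.c.0 | ··a··> n1
  n1 = c.b.c.0 | ··c··> n2
  n2 = b.c.0 | ··b··> n3
  n3 = c.0 | ··c··> n4
  n4 = 0 | ·
Run σ = ⟨acc⟩ on P: start {m0}
  after a @ step 1: {m1}
  after c @ step 2: {m2}
  after c @ step 3: {m3}
  ✓ P
Run σ = ⟨acc⟩ on Q: start {n0}
  after a @ step 1: {n1}
  after c @ step 2: {n2}
  after c @ step 3: no successor for Q

acc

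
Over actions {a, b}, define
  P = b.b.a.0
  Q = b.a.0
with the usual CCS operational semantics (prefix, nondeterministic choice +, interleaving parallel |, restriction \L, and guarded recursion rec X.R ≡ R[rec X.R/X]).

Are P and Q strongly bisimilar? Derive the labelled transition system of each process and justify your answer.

not bisimilar

LTS(P): 4 reachable states
  m0 = b.b.a.0 | --b--▸ m1
  m1 = b.a.0 | --b--▸ m2
  m2 = a.0 | --a--▸ m3
  m3 = 0 | (no moves)
LTS(Q): 3 reachable states
  n0 = b.a.0 | --b--▸ n1
  n1 = a.0 | --a--▸ n2
  n2 = 0 | (no moves)
Bisimilarity quotient blocks:
  B0 = {m0}
  B1 = {m1, n0}
  B2 = {m2, n1}
  B3 = {m3, n2}
m0 ∈ B0, n0 ∈ B1 → different blocks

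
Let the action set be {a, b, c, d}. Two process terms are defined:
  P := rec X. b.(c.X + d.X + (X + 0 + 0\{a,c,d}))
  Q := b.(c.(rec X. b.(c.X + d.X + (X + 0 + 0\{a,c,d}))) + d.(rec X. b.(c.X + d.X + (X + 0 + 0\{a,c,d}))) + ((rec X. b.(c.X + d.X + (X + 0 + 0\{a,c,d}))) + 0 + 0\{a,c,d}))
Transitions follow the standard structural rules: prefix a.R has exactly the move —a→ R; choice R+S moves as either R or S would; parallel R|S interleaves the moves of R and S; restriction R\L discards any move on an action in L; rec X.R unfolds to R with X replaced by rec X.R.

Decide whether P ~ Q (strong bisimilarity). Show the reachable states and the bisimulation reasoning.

bisimilar

Reachable graph of P (2 states):
  s0 = rec X. b.(c.X + d.X + (X + 0 + 0\{a,c,d})) :: =b=> s1
  s1 = c.(rec X. b.(c.X + d.X + (X + 0 + 0\{a,c,d}))) + d.(rec X. b.(c.X + d.X + (X + 0 + 0\{a,c,d}))) + ((rec X. b.(c.X + d.X + (X + 0 + 0\{a,c,d}))) + 0 + 0\{a,c,d}) :: =b=> s1, =c=> s0, =d=> s0
Reachable graph of Q (3 states):
  t0 = b.(c.(rec X. b.(c.X + d.X + (X + 0 + 0\{a,c,d}))) + d.(rec X. b.(c.X + d.X + (X + 0 + 0\{a,c,d}))) + ((rec X. b.(c.X + d.X + (X + 0 + 0\{a,c,d}))) + 0 + 0\{a,c,d})) :: =b=> t1
  t1 = c.(rec X. b.(c.X + d.X + (X + 0 + 0\{a,c,d}))) + d.(rec X. b.(c.X + d.X + (X + 0 + 0\{a,c,d}))) + ((rec X. b.(c.X + d.X + (X + 0 + 0\{a,c,d}))) + 0 + 0\{a,c,d}) :: =b=> t1, =c=> t2, =d=> t2
  t2 = rec X. b.(c.X + d.X + (X + 0 + 0\{a,c,d})) :: =b=> t1
Coarsest stable partition (strong bisimilarity classes):
  B0 = {s0, t0, t2}
  B1 = {s1, t1}
s0 ∈ B0, t0 ∈ B0 → same block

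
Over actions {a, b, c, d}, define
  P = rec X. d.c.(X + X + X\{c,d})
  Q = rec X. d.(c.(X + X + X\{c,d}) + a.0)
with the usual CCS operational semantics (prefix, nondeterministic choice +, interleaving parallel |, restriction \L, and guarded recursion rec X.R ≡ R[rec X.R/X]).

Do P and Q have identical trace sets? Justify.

Reachable graph of P (3 states):
  s0 = rec X. d.c.(X + X + X\{c,d}) → --d--▸ s1
  s1 = c.((rec X. d.c.(X + X + X\{c,d})) + (rec X. d.c.(X + X + X\{c,d})) + (rec X. d.c.(X + X + X\{c,d}))\{c,d}) → --c--▸ s2
  s2 = (rec X. d.c.(X + X + X\{c,d})) + (rec X. d.c.(X + X + X\{c,d})) + (rec X. d.c.(X + X + X\{c,d}))\{c,d} → --d--▸ s1
Reachable graph of Q (4 states):
  t0 = rec X. d.(c.(X + X + X\{c,d}) + a.0) → --d--▸ t1
  t1 = c.((rec X. d.(c.(X + X + X\{c,d}) + a.0)) + (rec X. d.(c.(X + X + X\{c,d}) + a.0)) + (rec X. d.(c.(X + X + X\{c,d}) + a.0))\{c,d}) + a.0 → --a--▸ t2, --c--▸ t3
  t2 = 0 → deadlocked
  t3 = (rec X. d.(c.(X + X + X\{c,d}) + a.0)) + (rec X. d.(c.(X + X + X\{c,d}) + a.0)) + (rec X. d.(c.(X + X + X\{c,d}) + a.0))\{c,d} → --d--▸ t1
Trace ⟨da⟩ through Q, begin at {t0}:
  step 1 (d): {t1}
  step 2 (a): {t2}
  ✓ Q
Trace ⟨da⟩ through P, begin at {s0}:
  step 1 (d): {s1}
  step 2 (a): no successor for P

NO — witness ⟨da⟩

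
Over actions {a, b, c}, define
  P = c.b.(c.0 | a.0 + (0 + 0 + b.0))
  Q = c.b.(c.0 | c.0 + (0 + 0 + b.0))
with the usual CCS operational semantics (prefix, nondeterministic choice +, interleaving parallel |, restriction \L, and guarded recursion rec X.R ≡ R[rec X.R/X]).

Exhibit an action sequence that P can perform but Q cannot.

P's transition system — 7 states:
  p0 = c.b.(c.0 | a.0 + (0 + 0 + b.0)) | ··c··> p1
  p1 = b.(c.0 | a.0 + (0 + 0 + b.0)) | ··b··> p2
  p2 = c.0 | a.0 + (0 + 0 + b.0) | ··a··> p3, ··b··> p4, ··c··> p5
  p3 = c.0 | 0 | ··c··> p6
  p4 = 0 | (no moves)
  p5 = 0 | a.0 | ··a··> p6
  p6 = 0 | 0 | (no moves)
Q's transition system — 7 states:
  q0 = c.b.(c.0 | c.0 + (0 + 0 + b.0)) | ··c··> q1
  q1 = b.(c.0 | c.0 + (0 + 0 + b.0)) | ··b··> q2
  q2 = c.0 | c.0 + (0 + 0 + b.0) | ··b··> q3, ··c··> q4, ··c··> q5
  q3 = 0 | (no moves)
  q4 = 0 | c.0 | ··c··> q6
  q5 = c.0 | 0 | ··c··> q6
  q6 = 0 | 0 | (no moves)
Trace ⟨cba⟩ through P, begin at {p0}:
  step 1 (c): {p1}
  step 2 (b): {p2}
  step 3 (a): {p3}
  ✓ P
Trace ⟨cba⟩ through Q, begin at {q0}:
  step 1 (c): {q1}
  step 2 (b): {q2}
  step 3 (a): ∅ (Q stuck)

cba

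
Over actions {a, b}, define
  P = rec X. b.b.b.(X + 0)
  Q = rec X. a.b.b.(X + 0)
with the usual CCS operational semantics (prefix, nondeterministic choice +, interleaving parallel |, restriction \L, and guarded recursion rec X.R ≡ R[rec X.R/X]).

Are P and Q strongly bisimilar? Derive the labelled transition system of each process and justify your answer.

P's transition system — 4 states:
  p0 = rec X. b.b.b.(X + 0) has moves ··b··> p1
  p1 = b.b.((rec X. b.b.b.(X + 0)) + 0) has moves ··b··> p2
  p2 = b.((rec X. b.b.b.(X + 0)) + 0) has moves ··b··> p3
  p3 = (rec X. b.b.b.(X + 0)) + 0 has moves ··b··> p1
Q's transition system — 4 states:
  q0 = rec X. a.b.b.(X + 0) has moves ··a··> q1
  q1 = b.b.((rec X. a.b.b.(X + 0)) + 0) has moves ··b··> q2
  q2 = b.((rec X. a.b.b.(X + 0)) + 0) has moves ··b··> q3
  q3 = (rec X. a.b.b.(X + 0)) + 0 has moves ··a··> q1
Bisimilarity quotient blocks:
  B0 = {p0, p1, p2, p3}
  B1 = {q0, q3}
  B2 = {q1}
  B3 = {q2}
p0 ∈ B0, q0 ∈ B1 → different blocks

not bisimilar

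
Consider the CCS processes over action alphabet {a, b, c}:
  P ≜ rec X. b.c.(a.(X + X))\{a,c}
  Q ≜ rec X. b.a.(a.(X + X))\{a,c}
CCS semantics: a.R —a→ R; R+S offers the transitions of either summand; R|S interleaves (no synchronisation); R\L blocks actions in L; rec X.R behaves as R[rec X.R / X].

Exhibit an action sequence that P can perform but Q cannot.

P's transition system — 3 states:
  m0 = rec X. b.c.(a.(X + X))\{a,c} | -b-> m1
  m1 = c.(a.((rec X. b.c.(a.(X + X))\{a,c}) + (rec X. b.c.(a.(X + X))\{a,c})))\{a,c} | -c-> m2
  m2 = (a.((rec X. b.c.(a.(X + X))\{a,c}) + (rec X. b.c.(a.(X + X))\{a,c})))\{a,c} | deadlocked
Q's transition system — 3 states:
  n0 = rec X. b.a.(a.(X + X))\{a,c} | -b-> n1
  n1 = a.(a.((rec X. b.a.(a.(X + X))\{a,c}) + (rec X. b.a.(a.(X + X))\{a,c})))\{a,c} | -a-> n2
  n2 = (a.((rec X. b.a.(a.(X + X))\{a,c}) + (rec X. b.a.(a.(X + X))\{a,c})))\{a,c} | deadlocked
Executing bc from P (initial set {m0}):
  step 1 (b): {m1}
  step 2 (c): {m2}
  P completes σ.
Executing bc from Q (initial set {n0}):
  step 1 (b): {n1}
  step 2 (c): no successor for Q

bc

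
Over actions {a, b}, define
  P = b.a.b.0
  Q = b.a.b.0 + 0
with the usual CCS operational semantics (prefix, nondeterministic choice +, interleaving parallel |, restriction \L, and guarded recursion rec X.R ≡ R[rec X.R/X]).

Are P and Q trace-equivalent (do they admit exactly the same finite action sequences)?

traces(P) = traces(Q)

P's transition system — 4 states:
  m0 = b.a.b.0 has moves -b-> m1
  m1 = a.b.0 has moves -a-> m2
  m2 = b.0 has moves -b-> m3
  m3 = 0 has moves (no moves)
Q's transition system — 4 states:
  n0 = b.a.b.0 + 0 has moves -b-> n1
  n1 = a.b.0 has moves -a-> n2
  n2 = b.0 has moves -b-> n3
  n3 = 0 has moves (no moves)
Coarsest stable partition (strong bisimilarity classes):
  B0 = {m0, n0}
  B1 = {m1, n1}
  B2 = {m2, n2}
  B3 = {m3, n3}
m0 ∈ B0, n0 ∈ B0 → same block
Bisimilar ⇒ trace-equivalent.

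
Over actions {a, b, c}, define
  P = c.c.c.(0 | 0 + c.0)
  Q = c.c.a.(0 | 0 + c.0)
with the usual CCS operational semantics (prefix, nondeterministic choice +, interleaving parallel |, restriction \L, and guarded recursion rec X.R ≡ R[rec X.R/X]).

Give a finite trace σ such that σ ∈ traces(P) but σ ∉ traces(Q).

ccc

LTS(P): 5 reachable states
  m0 = c.c.c.(0 | 0 + c.0) has moves --c--▸ m1
  m1 = c.c.(0 | 0 + c.0) has moves --c--▸ m2
  m2 = c.(0 | 0 + c.0) has moves --c--▸ m3
  m3 = 0 | 0 + c.0 has moves --c--▸ m4
  m4 = 0 has moves (no moves)
LTS(Q): 5 reachable states
  n0 = c.c.a.(0 | 0 + c.0) has moves --c--▸ n1
  n1 = c.a.(0 | 0 + c.0) has moves --c--▸ n2
  n2 = a.(0 | 0 + c.0) has moves --a--▸ n3
  n3 = 0 | 0 + c.0 has moves --c--▸ n4
  n4 = 0 has moves (no moves)
Executing ccc from P (initial set {m0}):
  [1] c ⇒ {m1}
  [2] c ⇒ {m2}
  [3] c ⇒ {m3}
  P completes σ.
Executing ccc from Q (initial set {n0}):
  [1] c ⇒ {n1}
  [2] c ⇒ {n2}
  [3] c ⇒ no successor for Q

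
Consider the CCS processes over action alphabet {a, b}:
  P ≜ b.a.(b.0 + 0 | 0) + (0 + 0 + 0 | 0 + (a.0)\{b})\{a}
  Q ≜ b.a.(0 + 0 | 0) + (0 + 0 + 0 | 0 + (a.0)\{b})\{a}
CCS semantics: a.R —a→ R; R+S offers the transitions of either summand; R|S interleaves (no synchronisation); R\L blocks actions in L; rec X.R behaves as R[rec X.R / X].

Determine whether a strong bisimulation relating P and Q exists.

Reachable graph of P (4 states):
  s0 = b.a.(b.0 + 0 | 0) + (0 + 0 + 0 | 0 + (a.0)\{b})\{a} → =b=> s1
  s1 = a.(b.0 + 0 | 0) → =a=> s2
  s2 = b.0 + 0 | 0 → =b=> s3
  s3 = 0 → ∅
Reachable graph of Q (3 states):
  t0 = b.a.(0 + 0 | 0) + (0 + 0 + 0 | 0 + (a.0)\{b})\{a} → =b=> t1
  t1 = a.(0 + 0 | 0) → =a=> t2
  t2 = 0 + 0 | 0 → ∅
Partition-refinement fixed point:
  B0 = {s0}
  B1 = {s1}
  B2 = {s2}
  B3 = {s3, t2}
  B4 = {t0}
  B5 = {t1}
s0 ∈ B0, t0 ∈ B4 → different blocks

not bisimilar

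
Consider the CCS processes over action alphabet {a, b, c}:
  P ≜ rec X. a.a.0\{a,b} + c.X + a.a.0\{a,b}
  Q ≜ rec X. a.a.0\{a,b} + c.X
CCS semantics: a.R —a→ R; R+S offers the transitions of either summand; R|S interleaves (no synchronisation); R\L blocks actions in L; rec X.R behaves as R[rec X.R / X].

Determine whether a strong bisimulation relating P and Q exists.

YES

Reachable graph of P (3 states):
  p0 = rec X. a.a.0\{a,b} + c.X + a.a.0\{a,b} ⊢ ··a··> p1, ··c··> p0
  p1 = a.0\{a,b} ⊢ ··a··> p2
  p2 = 0\{a,b} ⊢ (no moves)
Reachable graph of Q (3 states):
  q0 = rec X. a.a.0\{a,b} + c.X ⊢ ··a··> q1, ··c··> q0
  q1 = a.0\{a,b} ⊢ ··a··> q2
  q2 = 0\{a,b} ⊢ (no moves)
Bisimilarity quotient blocks:
  B0 = {p0, q0}
  B1 = {p1, q1}
  B2 = {p2, q2}
p0 ∈ B0, q0 ∈ B0 → same block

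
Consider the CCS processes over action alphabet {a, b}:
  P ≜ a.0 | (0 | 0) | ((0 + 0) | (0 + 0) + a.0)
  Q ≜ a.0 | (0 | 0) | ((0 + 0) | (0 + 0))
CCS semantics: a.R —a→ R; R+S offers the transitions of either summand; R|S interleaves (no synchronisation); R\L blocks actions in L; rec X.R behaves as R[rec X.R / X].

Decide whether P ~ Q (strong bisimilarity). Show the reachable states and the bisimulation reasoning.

P ≁ Q

P's transition system — 4 states:
  m0 = a.0 | (0 | 0) | ((0 + 0) | (0 + 0) + a.0) has moves =a=> m1, =a=> m2
  m1 = 0 | (0 | 0) | ((0 + 0) | (0 + 0) + a.0) has moves =a=> m3
  m2 = a.0 | (0 | 0) | 0 has moves =a=> m3
  m3 = 0 | (0 | 0) | 0 has moves ∅
Q's transition system — 2 states:
  n0 = a.0 | (0 | 0) | ((0 + 0) | (0 + 0)) has moves =a=> n1
  n1 = 0 | (0 | 0) | ((0 + 0) | (0 + 0)) has moves ∅
Bisimilarity quotient blocks:
  B0 = {m0}
  B1 = {m1, m2, n0}
  B2 = {m3, n1}
m0 ∈ B0, n0 ∈ B1 → different blocks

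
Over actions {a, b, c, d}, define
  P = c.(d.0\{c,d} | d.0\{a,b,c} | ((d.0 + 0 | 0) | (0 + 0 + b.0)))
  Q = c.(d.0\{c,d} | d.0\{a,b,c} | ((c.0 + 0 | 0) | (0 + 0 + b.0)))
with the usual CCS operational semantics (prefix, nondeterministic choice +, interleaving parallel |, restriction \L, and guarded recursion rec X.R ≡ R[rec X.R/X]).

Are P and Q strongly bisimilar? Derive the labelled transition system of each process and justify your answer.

LTS(P): 17 reachable states
  u0 = c.(d.0\{c,d} | d.0\{a,b,c} | ((d.0 + 0 | 0) | (0 + 0 + b.0))) → =c=> u1
  u1 = d.0\{c,d} | d.0\{a,b,c} | ((d.0 + 0 | 0) | (0 + 0 + b.0)) → =b=> u2, =d=> u3, =d=> u4, =d=> u5
  u2 = d.0\{c,d} | d.0\{a,b,c} | ((d.0 + 0 | 0) | 0) → =d=> u6, =d=> u7, =d=> u8
  u3 = 0\{c,d} | d.0\{a,b,c} | ((d.0 + 0 | 0) | (0 + 0 + b.0)) → =b=> u6, =d=> u10, =d=> u9
  u4 = d.0\{c,d} | 0\{a,b,c} | ((d.0 + 0 | 0) | (0 + 0 + b.0)) → =b=> u7, =d=> u11, =d=> u9
  u5 = d.0\{c,d} | d.0\{a,b,c} | (0 | (0 + 0 + b.0)) → =b=> u8, =d=> u10, =d=> u11
  u6 = 0\{c,d} | d.0\{a,b,c} | ((d.0 + 0 | 0) | 0) → =d=> u12, =d=> u13
  u7 = d.0\{c,d} | 0\{a,b,c} | ((d.0 + 0 | 0) | 0) → =d=> u12, =d=> u14
  u8 = d.0\{c,d} | d.0\{a,b,c} | (0 | 0) → =d=> u13, =d=> u14
  u9 = 0\{c,d} | 0\{a,b,c} | ((d.0 + 0 | 0) | (0 + 0 + b.0)) → =b=> u12, =d=> u15
  u10 = 0\{c,d} | d.0\{a,b,c} | (0 | (0 + 0 + b.0)) → =b=> u13, =d=> u15
  u11 = d.0\{c,d} | 0\{a,b,c} | (0 | (0 + 0 + b.0)) → =b=> u14, =d=> u15
  u12 = 0\{c,d} | 0\{a,b,c} | ((d.0 + 0 | 0) | 0) → =d=> u16
  u13 = 0\{c,d} | d.0\{a,b,c} | (0 | 0) → =d=> u16
  u14 = d.0\{c,d} | 0\{a,b,c} | (0 | 0) → =d=> u16
  u15 = 0\{c,d} | 0\{a,b,c} | (0 | (0 + 0 + b.0)) → =b=> u16
  u16 = 0\{c,d} | 0\{a,b,c} | (0 | 0) → deadlocked
LTS(Q): 17 reachable states
  v0 = c.(d.0\{c,d} | d.0\{a,b,c} | ((c.0 + 0 | 0) | (0 + 0 + b.0))) → =c=> v1
  v1 = d.0\{c,d} | d.0\{a,b,c} | ((c.0 + 0 | 0) | (0 + 0 + b.0)) → =b=> v2, =c=> v3, =d=> v4, =d=> v5
  v2 = d.0\{c,d} | d.0\{a,b,c} | ((c.0 + 0 | 0) | 0) → =c=> v6, =d=> v7, =d=> v8
  v3 = d.0\{c,d} | d.0\{a,b,c} | (0 | (0 + 0 + b.0)) → =b=> v6, =d=> v10, =d=> v9
  v4 = 0\{c,d} | d.0\{a,b,c} | ((c.0 + 0 | 0) | (0 + 0 + b.0)) → =b=> v7, =c=> v9, =d=> v11
  v5 = d.0\{c,d} | 0\{a,b,c} | ((c.0 + 0 | 0) | (0 + 0 + b.0)) → =b=> v8, =c=> v10, =d=> v11
  v6 = d.0\{c,d} | d.0\{a,b,c} | (0 | 0) → =d=> v12, =d=> v13
  v7 = 0\{c,d} | d.0\{a,b,c} | ((c.0 + 0 | 0) | 0) → =c=> v12, =d=> v14
  v8 = d.0\{c,d} | 0\{a,b,c} | ((c.0 + 0 | 0) | 0) → =c=> v13, =d=> v14
  v9 = 0\{c,d} | d.0\{a,b,c} | (0 | (0 + 0 + b.0)) → =b=> v12, =d=> v15
  v10 = d.0\{c,d} | 0\{a,b,c} | (0 | (0 + 0 + b.0)) → =b=> v13, =d=> v15
  v11 = 0\{c,d} | 0\{a,b,c} | ((c.0 + 0 | 0) | (0 + 0 + b.0)) → =b=> v14, =c=> v15
  v12 = 0\{c,d} | d.0\{a,b,c} | (0 | 0) → =d=> v16
  v13 = d.0\{c,d} | 0\{a,b,c} | (0 | 0) → =d=> v16
  v14 = 0\{c,d} | 0\{a,b,c} | ((c.0 + 0 | 0) | 0) → =c=> v16
  v15 = 0\{c,d} | 0\{a,b,c} | (0 | (0 + 0 + b.0)) → =b=> v16
  v16 = 0\{c,d} | 0\{a,b,c} | (0 | 0) → deadlocked
Partition-refinement fixed point:
  B0 = {u0}
  B1 = {u1}
  B2 = {u3, u4, u5, v3}
  B3 = {u10, u11, u9, v10, v9}
  B4 = {u12, u13, u14, v12, v13}
  B5 = {u16, v16}
  B6 = {u15, v15}
  B7 = {u6, u7, u8, v6}
  B8 = {u2}
  B9 = {v0}
  B10 = {v1}
  B11 = {v2}
  B12 = {v7, v8}
  B13 = {v14}
  B14 = {v4, v5}
  B15 = {v11}
u0 ∈ B0, v0 ∈ B9 → different blocks

P ≁ Q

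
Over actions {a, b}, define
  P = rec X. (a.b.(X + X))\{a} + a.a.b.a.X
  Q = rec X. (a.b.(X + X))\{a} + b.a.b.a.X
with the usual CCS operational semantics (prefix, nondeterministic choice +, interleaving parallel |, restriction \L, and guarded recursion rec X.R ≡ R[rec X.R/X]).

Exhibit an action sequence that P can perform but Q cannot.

a

LTS(P): 4 reachable states
  p0 = rec X. (a.b.(X + X))\{a} + a.a.b.a.X → -a-> p1
  p1 = a.b.a.(rec X. (a.b.(X + X))\{a} + a.a.b.a.X) → -a-> p2
  p2 = b.a.(rec X. (a.b.(X + X))\{a} + a.a.b.a.X) → -b-> p3
  p3 = a.(rec X. (a.b.(X + X))\{a} + a.a.b.a.X) → -a-> p0
LTS(Q): 4 reachable states
  q0 = rec X. (a.b.(X + X))\{a} + b.a.b.a.X → -b-> q1
  q1 = a.b.a.(rec X. (a.b.(X + X))\{a} + b.a.b.a.X) → -a-> q2
  q2 = b.a.(rec X. (a.b.(X + X))\{a} + b.a.b.a.X) → -b-> q3
  q3 = a.(rec X. (a.b.(X + X))\{a} + b.a.b.a.X) → -a-> q0
Executing a from P (initial set {p0}):
  step 1 (a): {p1}
  — P admits the full trace.
Executing a from Q (initial set {q0}):
  step 1 (a): ∅  — Q cannot continue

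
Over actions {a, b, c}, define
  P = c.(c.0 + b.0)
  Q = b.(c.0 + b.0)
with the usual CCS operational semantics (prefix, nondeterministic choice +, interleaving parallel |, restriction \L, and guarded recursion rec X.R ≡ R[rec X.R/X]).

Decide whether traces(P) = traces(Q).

P's transition system — 3 states:
  p0 = c.(c.0 + b.0) → =c=> p1
  p1 = c.0 + b.0 → =b=> p2, =c=> p2
  p2 = 0 → (no moves)
Q's transition system — 3 states:
  q0 = b.(c.0 + b.0) → =b=> q1
  q1 = c.0 + b.0 → =b=> q2, =c=> q2
  q2 = 0 → (no moves)
Run σ = ⟨c⟩ on P: start {p0}
  after c @ step 1: {p1}
  ✓ P
Run σ = ⟨c⟩ on Q: start {q0}
  after c @ step 1: ∅  — Q cannot continue

NO — witness ⟨c⟩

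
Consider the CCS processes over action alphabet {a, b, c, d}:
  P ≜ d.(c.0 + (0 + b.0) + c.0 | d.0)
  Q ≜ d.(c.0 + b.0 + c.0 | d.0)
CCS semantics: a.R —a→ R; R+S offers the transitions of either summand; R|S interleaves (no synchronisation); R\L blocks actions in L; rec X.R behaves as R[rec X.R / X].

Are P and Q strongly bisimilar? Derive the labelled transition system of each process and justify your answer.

P's transition system — 6 states:
  u0 = d.(c.0 + (0 + b.0) + c.0 | d.0) ⊢ —d→ u1
  u1 = c.0 + (0 + b.0) + c.0 | d.0 ⊢ —b→ u2, —c→ u2, —c→ u3, —d→ u4
  u2 = 0 ⊢ deadlocked
  u3 = 0 | d.0 ⊢ —d→ u5
  u4 = c.0 | 0 ⊢ —c→ u5
  u5 = 0 | 0 ⊢ deadlocked
Q's transition system — 6 states:
  v0 = d.(c.0 + b.0 + c.0 | d.0) ⊢ —d→ v1
  v1 = c.0 + b.0 + c.0 | d.0 ⊢ —b→ v2, —c→ v2, —c→ v3, —d→ v4
  v2 = 0 ⊢ deadlocked
  v3 = 0 | d.0 ⊢ —d→ v5
  v4 = c.0 | 0 ⊢ —c→ v5
  v5 = 0 | 0 ⊢ deadlocked
Coarsest stable partition (strong bisimilarity classes):
  B0 = {u0, v0}
  B1 = {u1, v1}
  B2 = {u3, v3}
  B3 = {u2, u5, v2, v5}
  B4 = {u4, v4}
u0 ∈ B0, v0 ∈ B0 → same block

YES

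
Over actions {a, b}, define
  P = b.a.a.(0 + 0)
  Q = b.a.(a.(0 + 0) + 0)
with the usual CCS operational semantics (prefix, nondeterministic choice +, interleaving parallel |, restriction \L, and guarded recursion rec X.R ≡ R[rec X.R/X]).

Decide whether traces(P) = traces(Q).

Reachable graph of P (4 states):
  p0 = b.a.a.(0 + 0) has moves —b→ p1
  p1 = a.a.(0 + 0) has moves —a→ p2
  p2 = a.(0 + 0) has moves —a→ p3
  p3 = 0 + 0 has moves (no moves)
Reachable graph of Q (4 states):
  q0 = b.a.(a.(0 + 0) + 0) has moves —b→ q1
  q1 = a.(a.(0 + 0) + 0) has moves —a→ q2
  q2 = a.(0 + 0) + 0 has moves —a→ q3
  q3 = 0 + 0 has moves (no moves)
Bisimilarity quotient blocks:
  B0 = {p0, q0}
  B1 = {p1, q1}
  B2 = {p2, q2}
  B3 = {p3, q3}
p0 ∈ B0, q0 ∈ B0 → same block
Bisimilar ⇒ trace-equivalent.

traces(P) = traces(Q)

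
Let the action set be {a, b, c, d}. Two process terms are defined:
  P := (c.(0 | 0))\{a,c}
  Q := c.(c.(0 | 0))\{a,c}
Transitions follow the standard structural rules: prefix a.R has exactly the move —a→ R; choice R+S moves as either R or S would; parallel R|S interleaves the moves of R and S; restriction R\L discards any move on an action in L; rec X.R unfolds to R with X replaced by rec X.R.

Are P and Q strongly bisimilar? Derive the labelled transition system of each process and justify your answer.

P ≁ Q

Reachable graph of P (1 states):
  u0 = (c.(0 | 0))\{a,c} :: (no moves)
Reachable graph of Q (2 states):
  v0 = c.(c.(0 | 0))\{a,c} :: =c=> v1
  v1 = (c.(0 | 0))\{a,c} :: (no moves)
Bisimilarity quotient blocks:
  B0 = {u0, v1}
  B1 = {v0}
u0 ∈ B0, v0 ∈ B1 → different blocks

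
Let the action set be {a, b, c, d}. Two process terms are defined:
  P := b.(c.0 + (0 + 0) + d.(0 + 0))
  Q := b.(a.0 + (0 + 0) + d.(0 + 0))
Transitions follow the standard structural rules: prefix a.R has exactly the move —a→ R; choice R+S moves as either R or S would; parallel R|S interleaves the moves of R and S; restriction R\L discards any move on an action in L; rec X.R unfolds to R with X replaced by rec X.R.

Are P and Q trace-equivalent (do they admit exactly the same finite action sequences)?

Reachable graph of P (4 states):
  u0 = b.(c.0 + (0 + 0) + d.(0 + 0)) has moves -b-> u1
  u1 = c.0 + (0 + 0) + d.(0 + 0) has moves -c-> u2, -d-> u3
  u2 = 0 has moves deadlocked
  u3 = 0 + 0 has moves deadlocked
Reachable graph of Q (4 states):
  v0 = b.(a.0 + (0 + 0) + d.(0 + 0)) has moves -b-> v1
  v1 = a.0 + (0 + 0) + d.(0 + 0) has moves -a-> v2, -d-> v3
  v2 = 0 has moves deadlocked
  v3 = 0 + 0 has moves deadlocked
Executing bc from P (initial set {u0}):
  after b @ step 1: {u1}
  after c @ step 2: {u2}
  P completes σ.
Executing bc from Q (initial set {v0}):
  after b @ step 1: {v1}
  after c @ step 2: ∅ (Q stuck)

NO — witness ⟨bc⟩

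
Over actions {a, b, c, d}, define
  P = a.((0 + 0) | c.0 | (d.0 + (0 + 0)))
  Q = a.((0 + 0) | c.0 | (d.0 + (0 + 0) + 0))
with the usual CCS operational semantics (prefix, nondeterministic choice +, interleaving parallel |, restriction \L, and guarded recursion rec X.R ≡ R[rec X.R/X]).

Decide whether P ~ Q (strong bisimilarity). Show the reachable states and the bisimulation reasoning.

LTS(P): 5 reachable states
  m0 = a.((0 + 0) | c.0 | (d.0 + (0 + 0))) → —a→ m1
  m1 = (0 + 0) | c.0 | (d.0 + (0 + 0)) → —c→ m2, —d→ m3
  m2 = (0 + 0) | 0 | (d.0 + (0 + 0)) → —d→ m4
  m3 = (0 + 0) | c.0 | 0 → —c→ m4
  m4 = (0 + 0) | 0 | 0 → ∅
LTS(Q): 5 reachable states
  n0 = a.((0 + 0) | c.0 | (d.0 + (0 + 0) + 0)) → —a→ n1
  n1 = (0 + 0) | c.0 | (d.0 + (0 + 0) + 0) → —c→ n2, —d→ n3
  n2 = (0 + 0) | 0 | (d.0 + (0 + 0) + 0) → —d→ n4
  n3 = (0 + 0) | c.0 | 0 → —c→ n4
  n4 = (0 + 0) | 0 | 0 → ∅
Partition-refinement fixed point:
  B0 = {m0, n0}
  B1 = {m1, n1}
  B2 = {m3, n3}
  B3 = {m4, n4}
  B4 = {m2, n2}
m0 ∈ B0, n0 ∈ B0 → same block

YES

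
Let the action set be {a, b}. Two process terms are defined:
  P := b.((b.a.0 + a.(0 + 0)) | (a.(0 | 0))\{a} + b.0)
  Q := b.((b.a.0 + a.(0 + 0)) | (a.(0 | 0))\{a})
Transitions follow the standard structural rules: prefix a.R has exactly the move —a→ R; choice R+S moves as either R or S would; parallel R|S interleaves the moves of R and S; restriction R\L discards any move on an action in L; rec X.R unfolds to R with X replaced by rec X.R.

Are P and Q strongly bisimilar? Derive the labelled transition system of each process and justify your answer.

NO

LTS(P): 6 reachable states
  p0 = b.((b.a.0 + a.(0 + 0)) | (a.(0 | 0))\{a} + b.0) has moves ··b··> p1
  p1 = (b.a.0 + a.(0 + 0)) | (a.(0 | 0))\{a} + b.0 has moves ··a··> p2, ··b··> p3, ··b··> p4
  p2 = (0 + 0) | (a.(0 | 0))\{a} has moves stopped
  p3 = 0 has moves stopped
  p4 = a.0 | (a.(0 | 0))\{a} has moves ··a··> p5
  p5 = 0 | (a.(0 | 0))\{a} has moves stopped
LTS(Q): 5 reachable states
  q0 = b.((b.a.0 + a.(0 + 0)) | (a.(0 | 0))\{a}) has moves ··b··> q1
  q1 = (b.a.0 + a.(0 + 0)) | (a.(0 | 0))\{a} has moves ··a··> q2, ··b··> q3
  q2 = (0 + 0) | (a.(0 | 0))\{a} has moves stopped
  q3 = a.0 | (a.(0 | 0))\{a} has moves ··a··> q4
  q4 = 0 | (a.(0 | 0))\{a} has moves stopped
Bisimilarity quotient blocks:
  B0 = {p0}
  B1 = {p1}
  B2 = {p2, p3, p5, q2, q4}
  B3 = {p4, q3}
  B4 = {q0}
  B5 = {q1}
p0 ∈ B0, q0 ∈ B4 → different blocks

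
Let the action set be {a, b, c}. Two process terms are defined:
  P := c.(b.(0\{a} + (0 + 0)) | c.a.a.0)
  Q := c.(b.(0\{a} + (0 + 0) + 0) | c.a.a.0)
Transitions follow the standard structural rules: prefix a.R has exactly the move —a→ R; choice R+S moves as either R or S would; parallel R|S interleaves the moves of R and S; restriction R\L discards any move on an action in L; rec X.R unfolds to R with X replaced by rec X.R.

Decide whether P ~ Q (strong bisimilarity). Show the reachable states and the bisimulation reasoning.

LTS(P): 9 reachable states
  u0 = c.(b.(0\{a} + (0 + 0)) | c.a.a.0) ⊢ =c=> u1
  u1 = b.(0\{a} + (0 + 0)) | c.a.a.0 ⊢ =b=> u2, =c=> u3
  u2 = (0\{a} + (0 + 0)) | c.a.a.0 ⊢ =c=> u4
  u3 = b.(0\{a} + (0 + 0)) | a.a.0 ⊢ =a=> u5, =b=> u4
  u4 = (0\{a} + (0 + 0)) | a.a.0 ⊢ =a=> u6
  u5 = b.(0\{a} + (0 + 0)) | a.0 ⊢ =a=> u7, =b=> u6
  u6 = (0\{a} + (0 + 0)) | a.0 ⊢ =a=> u8
  u7 = b.(0\{a} + (0 + 0)) | 0 ⊢ =b=> u8
  u8 = (0\{a} + (0 + 0)) | 0 ⊢ stopped
LTS(Q): 9 reachable states
  v0 = c.(b.(0\{a} + (0 + 0) + 0) | c.a.a.0) ⊢ =c=> v1
  v1 = b.(0\{a} + (0 + 0) + 0) | c.a.a.0 ⊢ =b=> v2, =c=> v3
  v2 = (0\{a} + (0 + 0) + 0) | c.a.a.0 ⊢ =c=> v4
  v3 = b.(0\{a} + (0 + 0) + 0) | a.a.0 ⊢ =a=> v5, =b=> v4
  v4 = (0\{a} + (0 + 0) + 0) | a.a.0 ⊢ =a=> v6
  v5 = b.(0\{a} + (0 + 0) + 0) | a.0 ⊢ =a=> v7, =b=> v6
  v6 = (0\{a} + (0 + 0) + 0) | a.0 ⊢ =a=> v8
  v7 = b.(0\{a} + (0 + 0) + 0) | 0 ⊢ =b=> v8
  v8 = (0\{a} + (0 + 0) + 0) | 0 ⊢ stopped
Partition-refinement fixed point:
  B0 = {u0, v0}
  B1 = {u1, v1}
  B2 = {u2, v2}
  B3 = {u4, v4}
  B4 = {u6, v6}
  B5 = {u8, v8}
  B6 = {u3, v3}
  B7 = {u5, v5}
  B8 = {u7, v7}
u0 ∈ B0, v0 ∈ B0 → same block

P ~ Q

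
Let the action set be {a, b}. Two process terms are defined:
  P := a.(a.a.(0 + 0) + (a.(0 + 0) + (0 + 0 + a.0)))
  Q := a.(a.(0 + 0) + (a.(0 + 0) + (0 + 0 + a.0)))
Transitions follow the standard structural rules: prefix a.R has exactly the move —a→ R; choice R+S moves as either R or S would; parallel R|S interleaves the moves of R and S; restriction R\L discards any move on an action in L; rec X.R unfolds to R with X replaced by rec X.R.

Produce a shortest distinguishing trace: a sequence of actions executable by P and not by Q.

aaa

LTS(P): 5 reachable states
  m0 = a.(a.a.(0 + 0) + (a.(0 + 0) + (0 + 0 + a.0))) → ··a··> m1
  m1 = a.a.(0 + 0) + (a.(0 + 0) + (0 + 0 + a.0)) → ··a··> m2, ··a··> m3, ··a··> m4
  m2 = 0 → ·
  m3 = 0 + 0 → ·
  m4 = a.(0 + 0) → ··a··> m3
LTS(Q): 4 reachable states
  n0 = a.(a.(0 + 0) + (a.(0 + 0) + (0 + 0 + a.0))) → ··a··> n1
  n1 = a.(0 + 0) + (a.(0 + 0) + (0 + 0 + a.0)) → ··a··> n2, ··a··> n3
  n2 = 0 → ·
  n3 = 0 + 0 → ·
Trace ⟨aaa⟩ through P, begin at {m0}:
  [1] a ⇒ {m1}
  [2] a ⇒ {m2, m3, m4}
  [3] a ⇒ {m3}
  P completes σ.
Trace ⟨aaa⟩ through Q, begin at {n0}:
  [1] a ⇒ {n1}
  [2] a ⇒ {n2, n3}
  [3] a ⇒ ∅  — Q cannot continue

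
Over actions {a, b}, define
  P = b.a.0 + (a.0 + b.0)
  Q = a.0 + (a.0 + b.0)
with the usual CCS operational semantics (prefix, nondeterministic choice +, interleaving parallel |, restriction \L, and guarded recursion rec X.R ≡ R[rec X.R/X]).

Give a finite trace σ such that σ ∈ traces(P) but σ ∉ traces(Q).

LTS(P): 3 reachable states
  p0 = b.a.0 + (a.0 + b.0) | --a--▸ p1, --b--▸ p1, --b--▸ p2
  p1 = 0 | ∅
  p2 = a.0 | --a--▸ p1
LTS(Q): 2 reachable states
  q0 = a.0 + (a.0 + b.0) | --a--▸ q1, --b--▸ q1
  q1 = 0 | ∅
Run σ = ⟨ba⟩ on P: start {p0}
  [1] b ⇒ {p1, p2}
  [2] a ⇒ {p1}
  — P admits the full trace.
Run σ = ⟨ba⟩ on Q: start {q0}
  [1] b ⇒ {q1}
  [2] a ⇒ ∅  — Q cannot continue

ba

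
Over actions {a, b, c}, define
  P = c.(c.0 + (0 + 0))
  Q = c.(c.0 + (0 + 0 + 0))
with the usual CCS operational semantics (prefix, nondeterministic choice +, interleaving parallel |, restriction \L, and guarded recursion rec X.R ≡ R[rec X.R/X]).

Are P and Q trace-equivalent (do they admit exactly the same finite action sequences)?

Reachable graph of P (3 states):
  m0 = c.(c.0 + (0 + 0)) :: ··c··> m1
  m1 = c.0 + (0 + 0) :: ··c··> m2
  m2 = 0 :: (no moves)
Reachable graph of Q (3 states):
  n0 = c.(c.0 + (0 + 0 + 0)) :: ··c··> n1
  n1 = c.0 + (0 + 0 + 0) :: ··c··> n2
  n2 = 0 :: (no moves)
Partition-refinement fixed point:
  B0 = {m0, n0}
  B1 = {m1, n1}
  B2 = {m2, n2}
m0 ∈ B0, n0 ∈ B0 → same block
Bisimilar ⇒ trace-equivalent.

traces(P) = traces(Q)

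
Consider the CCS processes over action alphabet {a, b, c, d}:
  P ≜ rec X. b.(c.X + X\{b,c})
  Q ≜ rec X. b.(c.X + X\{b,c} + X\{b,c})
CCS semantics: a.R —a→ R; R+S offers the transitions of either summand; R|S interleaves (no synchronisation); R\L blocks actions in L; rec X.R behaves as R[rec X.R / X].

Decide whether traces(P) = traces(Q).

Reachable graph of P (2 states):
  u0 = rec X. b.(c.X + X\{b,c}) :: ··b··> u1
  u1 = c.(rec X. b.(c.X + X\{b,c})) + (rec X. b.(c.X + X\{b,c}))\{b,c} :: ··c··> u0
Reachable graph of Q (2 states):
  v0 = rec X. b.(c.X + X\{b,c} + X\{b,c}) :: ··b··> v1
  v1 = c.(rec X. b.(c.X + X\{b,c} + X\{b,c})) + (rec X. b.(c.X + X\{b,c} + X\{b,c}))\{b,c} + (rec X. b.(c.X + X\{b,c} + X\{b,c}))\{b,c} :: ··c··> v0
Bisimilarity quotient blocks:
  B0 = {u0, v0}
  B1 = {u1, v1}
u0 ∈ B0, v0 ∈ B0 → same block
Bisimilar ⇒ trace-equivalent.

traces(P) = traces(Q)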